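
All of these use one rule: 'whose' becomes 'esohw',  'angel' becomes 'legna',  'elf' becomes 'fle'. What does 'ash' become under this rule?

hsa

The word is simply reversed.
For ash: reverse → hsa.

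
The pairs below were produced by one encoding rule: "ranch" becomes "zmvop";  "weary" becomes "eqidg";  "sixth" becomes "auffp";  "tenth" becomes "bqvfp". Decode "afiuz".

Shifts by position in ranch: pos 0: r→z (+8), pos 1: a→m (+12), pos 2: n→v (+8), pos 3: c→o (+12) — repeating every 2. The shifts repeat in a cycle of length 2: positions 0,1,… shift by +8, +12, then the pattern repeats.
Undoing it on afiuz: a−8=s, f−12=t, i−8=a, u−12=i, z−8=r.

stair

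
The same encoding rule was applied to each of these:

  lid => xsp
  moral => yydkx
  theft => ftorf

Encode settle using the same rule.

eoffxo

Vowels shift forward by 10 and consonants shift forward by 12.
On settle: s(cons)+12=e, e(vowel)+10=o, t(cons)+12=f, t(cons)+12=f, l(cons)+12=x, e(vowel)+10=o.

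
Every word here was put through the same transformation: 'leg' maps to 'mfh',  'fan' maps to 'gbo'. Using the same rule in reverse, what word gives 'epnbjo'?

Compare letters: l→m is +1, e→f is +1, g→h is +1 — a constant shift. Every letter moves 1 place later in the alphabet, wrapping around z→a.
Reversing it on epnbjo: e−1=d, p−1=o, n−1=m, b−1=a, j−1=i, o−1=n.

domain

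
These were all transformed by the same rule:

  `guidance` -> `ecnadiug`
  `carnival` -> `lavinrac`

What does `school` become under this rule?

loohcs

The word is simply reversed.
Applying it to school: reverse → loohcs.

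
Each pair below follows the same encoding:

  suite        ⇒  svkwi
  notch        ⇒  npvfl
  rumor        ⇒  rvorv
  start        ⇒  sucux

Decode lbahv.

The shift increases by 1 at each position, starting from +0: 0, 1, 2, ….
Undoing it on lbahv: l−0=l, b−1=a, a−2=y, h−3=e, v−4=r.

layer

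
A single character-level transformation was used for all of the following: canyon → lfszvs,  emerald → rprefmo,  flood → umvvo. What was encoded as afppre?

c(2)→l(11) and a(0)→f(5) fit y≡3x+5 (mod 26); the inverse of 3 mod 26 is 9. This is an affine cipher: with a=0,…,z=25, each position x becomes (3x+5) mod 26.
Undoing it on afppre: a(0)→9·(0−5)≡7=h; f(5)→9·(5−5)≡0=a; p(15)→9·(15−5)≡12=m; p(15)→9·(15−5)≡12=m; r(17)→9·(17−5)≡4=e; e(4)→9·(4−5)≡17=r (all mod 26).

hammer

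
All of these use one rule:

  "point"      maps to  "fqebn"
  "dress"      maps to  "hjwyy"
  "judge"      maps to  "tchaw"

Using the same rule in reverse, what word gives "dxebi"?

blink

Treating letters as 0–25, the rule is x ↦ 15x + 14 (mod 26).
Decoding dxebi: d(3)→7·(3−14)≡1=b; x(23)→7·(23−14)≡11=l; e(4)→7·(4−14)≡8=i; b(1)→7·(1−14)≡13=n; i(8)→7·(8−14)≡10=k (all mod 26).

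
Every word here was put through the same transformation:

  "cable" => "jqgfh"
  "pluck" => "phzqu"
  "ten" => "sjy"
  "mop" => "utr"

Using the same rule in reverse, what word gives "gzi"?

The output letters match the input read backwards, each shifted +5: cable reversed is elbac. The word is reversed, then every letter is shifted forward by 5.
Reversing it on gzi: shift back: g−5=b, z−5=u, i−5=d → bud; then reverse → dub.

dub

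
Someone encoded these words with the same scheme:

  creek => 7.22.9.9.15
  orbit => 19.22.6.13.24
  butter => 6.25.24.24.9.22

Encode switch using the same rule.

23.27.13.24.7.12

c is letter #3 and maps to 7: an offset of 4. Each letter is replaced by its alphabet position (a=1..z=26) + 4.
Applying it to switch: s=19→23, w=23→27, i=9→13, t=20→24, c=3→7, h=8→12.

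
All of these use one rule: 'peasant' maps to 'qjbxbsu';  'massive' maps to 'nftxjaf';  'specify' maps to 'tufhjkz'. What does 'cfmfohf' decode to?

balance

Shifts by position in peasant: pos 0: p→q (+1), pos 1: e→j (+5), pos 2: a→b (+1), pos 3: s→x (+5) — repeating every 2. The shifts repeat in a cycle of length 2: positions 0,1,… shift by +1, +5, then the pattern repeats.
Undoing it on cfmfohf: c−1=b, f−5=a, m−1=l, f−5=a, o−1=n, h−5=c, f−1=e.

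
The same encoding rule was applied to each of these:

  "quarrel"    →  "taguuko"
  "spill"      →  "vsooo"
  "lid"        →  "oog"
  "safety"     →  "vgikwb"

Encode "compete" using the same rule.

The shift depends on letter class: consonant q→t is +3, but vowel u→a is +6. Two shifts are in play — +6 for a/e/i/o/u, +3 for every other letter.
Applying it to compete: c(cons)+3=f, o(vowel)+6=u, m(cons)+3=p, p(cons)+3=s, e(vowel)+6=k, t(cons)+3=w, e(vowel)+6=k.

fupskwk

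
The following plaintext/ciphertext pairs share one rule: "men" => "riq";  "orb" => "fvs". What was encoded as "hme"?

aid

The word is reversed, then every letter is shifted forward by 4.
Reversing it on hme: shift back: h−4=d, m−4=i, e−4=a → dia; then reverse → aid.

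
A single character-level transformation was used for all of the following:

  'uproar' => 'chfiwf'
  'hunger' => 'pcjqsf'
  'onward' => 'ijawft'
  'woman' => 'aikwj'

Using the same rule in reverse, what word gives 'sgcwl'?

equal

u(20)→c(2) and p(15)→h(7) fit y≡25x+22 (mod 26); the inverse of 25 mod 26 is 25. Treating letters as 0–25, the rule is x ↦ 25x + 22 (mod 26).
Reversing it on sgcwl: s(18)→25·(18−22)≡4=e; g(6)→25·(6−22)≡16=q; c(2)→25·(2−22)≡20=u; w(22)→25·(22−22)≡0=a; l(11)→25·(11−22)≡11=l (all mod 26).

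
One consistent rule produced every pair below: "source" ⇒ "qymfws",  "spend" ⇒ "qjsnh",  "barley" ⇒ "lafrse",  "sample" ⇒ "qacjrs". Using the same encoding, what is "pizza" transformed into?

jkppa

s(18)→q(16) and o(14)→y(24) fit y≡11x+0 (mod 26); the inverse of 11 mod 26 is 19. This is an affine cipher: with a=0,…,z=25, each position x becomes (11x+0) mod 26.
For pizza: p(15)→11·15+0≡9=j; i(8)→11·8+0≡10=k; z(25)→11·25+0≡15=p; z(25)→11·25+0≡15=p; a(0)→11·0+0≡0=a (all mod 26).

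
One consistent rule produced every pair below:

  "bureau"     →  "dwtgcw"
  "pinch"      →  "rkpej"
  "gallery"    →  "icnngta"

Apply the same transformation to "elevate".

gngxcvg

Compare letters: b→d is +2, u→w is +2, r→t is +2 — a constant shift. Each letter is shifted forward by 2 in the alphabet (a Caesar shift of +2).
On elevate: e+2=g, l+2=n, e+2=g, v+2=x, a+2=c, t+2=v, e+2=g.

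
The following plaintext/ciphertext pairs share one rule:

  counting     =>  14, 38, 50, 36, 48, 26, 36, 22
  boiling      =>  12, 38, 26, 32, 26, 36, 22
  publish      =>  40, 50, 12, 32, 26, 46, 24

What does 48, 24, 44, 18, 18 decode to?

c(#3)→14 and o(#15)→38: differences scale by 2, so n = 2·pos + 8. With a=1..z=26, the number is 2·pos + 8.
Undoing it on 48, 24, 44, 18, 18: 48→(48−8)÷2=20=t, 24→(24−8)÷2=8=h, 44→(44−8)÷2=18=r, 18→(18−8)÷2=5=e, 18→(18−8)÷2=5=e.

three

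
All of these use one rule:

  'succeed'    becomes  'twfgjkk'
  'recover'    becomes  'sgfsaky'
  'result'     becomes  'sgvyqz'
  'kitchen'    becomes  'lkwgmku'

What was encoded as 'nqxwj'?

Letter i (0-indexed) is shifted by i+1, so successive shifts are 1, 2, 3, ….
Undoing it on nqxwj: n−1=m, q−2=o, x−3=u, w−4=s, j−5=e.

mouse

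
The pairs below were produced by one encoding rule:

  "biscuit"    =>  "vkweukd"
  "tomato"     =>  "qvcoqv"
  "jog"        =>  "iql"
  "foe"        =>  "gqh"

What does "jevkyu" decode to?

switch

The output letters match the input read backwards, each shifted +2: biscuit reversed is tiucsib. Two steps: reverse the string, then apply a Caesar shift of +2.
Decoding jevkyu: shift back: j−2=h, e−2=c, v−2=t, k−2=i, y−2=w, u−2=s → hctiws; then reverse → switch.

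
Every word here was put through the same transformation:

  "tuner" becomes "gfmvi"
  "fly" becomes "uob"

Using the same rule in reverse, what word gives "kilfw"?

Each pair mirrors across the alphabet (t↔g, u↔f, n↔m): positions sum to 25. Letters are reflected about the middle of the alphabet (position → 25−position): Atbash.
Reversing it on kilfw: k↔p, i↔r, l↔o, f↔u, w↔d.

proud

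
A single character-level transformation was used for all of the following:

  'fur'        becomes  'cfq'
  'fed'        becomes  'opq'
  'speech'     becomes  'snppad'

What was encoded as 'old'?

sad

The output letters match the input read backwards, each shifted +11: fur reversed is ruf. Read the word backwards and shift each letter +11.
Undoing it on old: shift back: o−11=d, l−11=a, d−11=s → das; then reverse → sad.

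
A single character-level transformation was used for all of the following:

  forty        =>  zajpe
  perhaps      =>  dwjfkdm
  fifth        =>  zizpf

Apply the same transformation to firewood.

f(5)→z(25) and o(14)→a(0) fit y≡3x+10 (mod 26); the inverse of 3 mod 26 is 9. This is an affine cipher: with a=0,…,z=25, each position x becomes (3x+10) mod 26.
Applying it to firewood: f(5)→3·5+10≡25=z; i(8)→3·8+10≡8=i; r(17)→3·17+10≡9=j; e(4)→3·4+10≡22=w; w(22)→3·22+10≡24=y; o(14)→3·14+10≡0=a; o(14)→3·14+10≡0=a; d(3)→3·3+10≡19=t (all mod 26).

zijwyaat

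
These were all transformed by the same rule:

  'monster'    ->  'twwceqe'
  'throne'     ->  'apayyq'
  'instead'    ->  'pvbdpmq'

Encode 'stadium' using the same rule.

zbjntgz

In monster: m→t is +7, o→w is +8, n→w is +9, s→c is +10 — the shift increases by 1 each position. Letter i (0-indexed) is shifted by i+7, so successive shifts are 7, 8, 9, ….
On stadium: s+7=z, t+8=b, a+9=j, d+10=n, i+11=t, u+12=g, m+13=z.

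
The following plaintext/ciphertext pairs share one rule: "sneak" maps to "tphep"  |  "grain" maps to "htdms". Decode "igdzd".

In sneak: s→t is +1, n→p is +2, e→h is +3, a→e is +4 — the shift increases by 1 each position. Each letter shifts forward by (position + 1), i.e. 1, 2, 3, … — the shift grows by one for each successive letter.
Decoding igdzd: i−1=h, g−2=e, d−3=a, z−4=v, d−5=y.

heavy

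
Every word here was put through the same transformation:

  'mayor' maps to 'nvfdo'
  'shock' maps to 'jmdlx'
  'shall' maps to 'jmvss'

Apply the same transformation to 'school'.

Treating letters as 0–25, the rule is x ↦ 21x + 21 (mod 26).
For school: s(18)→21·18+21≡9=j; c(2)→21·2+21≡11=l; h(7)→21·7+21≡12=m; o(14)→21·14+21≡3=d; o(14)→21·14+21≡3=d; l(11)→21·11+21≡18=s (all mod 26).

jlmdds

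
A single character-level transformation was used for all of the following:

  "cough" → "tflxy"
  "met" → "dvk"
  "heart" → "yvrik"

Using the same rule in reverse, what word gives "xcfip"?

glory

Compare letters: c→t is +17, o→f is +17, u→l is +17 — a constant shift. Every letter moves 17 places later in the alphabet, wrapping around z→a.
Decoding xcfip: x−17=g, c−17=l, f−17=o, i−17=r, p−17=y.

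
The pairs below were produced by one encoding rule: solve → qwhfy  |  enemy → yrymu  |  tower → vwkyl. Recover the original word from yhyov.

elect

Each letter's alphabet position (a=0..z=25) is mapped through 5·x+4 mod 26 — an affine cipher.
Reversing it on yhyov: y(24)→21·(24−4)≡4=e; h(7)→21·(7−4)≡11=l; y(24)→21·(24−4)≡4=e; o(14)→21·(14−4)≡2=c; v(21)→21·(21−4)≡19=t (all mod 26).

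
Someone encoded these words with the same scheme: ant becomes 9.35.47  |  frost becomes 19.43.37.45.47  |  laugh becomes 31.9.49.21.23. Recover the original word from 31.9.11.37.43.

a(#1)→9 and n(#14)→35: differences scale by 2, so n = 2·pos + 7. The formula is n = 2×(alphabet index, a=1) + 7.
Undoing it on 31.9.11.37.43: 31→(31−7)÷2=12=l, 9→(9−7)÷2=1=a, 11→(11−7)÷2=2=b, 37→(37−7)÷2=15=o, 43→(43−7)÷2=18=r.

labor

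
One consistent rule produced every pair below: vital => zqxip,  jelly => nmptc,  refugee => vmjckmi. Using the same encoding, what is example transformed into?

ifeutti

Shifts by position in vital: pos 0: v→z (+4), pos 1: i→q (+8), pos 2: t→x (+4), pos 3: a→i (+8) — repeating every 2. A repeating key of period 2 is used — shifts +4, +8 over and over.
On example: e+4=i, x+8=f, a+4=e, m+8=u, p+4=t, l+8=t, e+4=i.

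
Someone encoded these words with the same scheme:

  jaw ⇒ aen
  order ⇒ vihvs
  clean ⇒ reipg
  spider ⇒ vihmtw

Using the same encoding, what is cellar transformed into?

veppig

The word is reversed, then every letter is shifted forward by 4.
On cellar: reverse → rallec; then shift: r+4=v, a+4=e, l+4=p, l+4=p, e+4=i, c+4=g.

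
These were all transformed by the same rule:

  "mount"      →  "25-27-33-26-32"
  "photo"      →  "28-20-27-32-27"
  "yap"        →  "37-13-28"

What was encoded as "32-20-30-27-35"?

The number is (letter's place in the alphabet, a=1) + 12.
Undoing it on 32-20-30-27-35: 32→(32−12)÷1=20=t, 20→(20−12)÷1=8=h, 30→(30−12)÷1=18=r, 27→(27−12)÷1=15=o, 35→(35−12)÷1=23=w.

throw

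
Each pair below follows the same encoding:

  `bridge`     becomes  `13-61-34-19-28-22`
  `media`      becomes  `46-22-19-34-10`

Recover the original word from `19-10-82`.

day

With a=1..z=26, the number is 3·pos + 7.
Decoding 19-10-82: 19→(19−7)÷3=4=d, 10→(10−7)÷3=1=a, 82→(82−7)÷3=25=y.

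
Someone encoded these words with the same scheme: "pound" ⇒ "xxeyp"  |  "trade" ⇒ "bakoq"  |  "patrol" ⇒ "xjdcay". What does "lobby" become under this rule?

In pound: p→x is +8, o→x is +9, u→e is +10, n→y is +11 — the shift increases by 1 each position. The shift increases by 1 at each position, starting from +8: 8, 9, 10, ….
On lobby: l+8=t, o+9=x, b+10=l, b+11=m, y+12=k.

txlmk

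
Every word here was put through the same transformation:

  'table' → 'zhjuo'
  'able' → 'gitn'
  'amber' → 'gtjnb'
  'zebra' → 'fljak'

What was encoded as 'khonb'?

In table: t→z is +6, a→h is +7, b→j is +8, l→u is +9 — the shift increases by 1 each position. The shift increases by 1 at each position, starting from +6: 6, 7, 8, ….
Undoing it on khonb: k−6=e, h−7=a, o−8=g, n−9=e, b−10=r.

eager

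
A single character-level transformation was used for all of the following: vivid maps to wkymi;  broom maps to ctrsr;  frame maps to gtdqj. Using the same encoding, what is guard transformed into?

In vivid: v→w is +1, i→k is +2, v→y is +3, i→m is +4 — the shift increases by 1 each position. Letter i (0-indexed) is shifted by i+1, so successive shifts are 1, 2, 3, ….
Applying it to guard: g+1=h, u+2=w, a+3=d, r+4=v, d+5=i.

hwdvi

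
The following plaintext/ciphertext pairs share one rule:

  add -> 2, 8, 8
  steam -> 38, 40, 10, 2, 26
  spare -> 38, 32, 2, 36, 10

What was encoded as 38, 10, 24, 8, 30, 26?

a(#1)→2 and d(#4)→8: differences scale by 2, so n = 2·pos + 0. The formula is n = 2×(alphabet index, a=1).
Reversing it on 38, 10, 24, 8, 30, 26: 38→(38−0)÷2=19=s, 10→(10−0)÷2=5=e, 24→(24−0)÷2=12=l, 8→(8−0)÷2=4=d, 30→(30−0)÷2=15=o, 26→(26−0)÷2=13=m.

seldom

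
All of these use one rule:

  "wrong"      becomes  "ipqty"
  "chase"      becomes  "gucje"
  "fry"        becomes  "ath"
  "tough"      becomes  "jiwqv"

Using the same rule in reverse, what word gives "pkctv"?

train

Read the word backwards and shift each letter +2.
Undoing it on pkctv: shift back: p−2=n, k−2=i, c−2=a, t−2=r, v−2=t → niart; then reverse → train.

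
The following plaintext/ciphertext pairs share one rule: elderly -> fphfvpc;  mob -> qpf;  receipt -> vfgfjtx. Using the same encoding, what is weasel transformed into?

The shift depends on letter class: consonant l→p is +4, but vowel e→f is +1. Vowels shift forward by 1 and consonants shift forward by 4.
On weasel: w(cons)+4=a, e(vowel)+1=f, a(vowel)+1=b, s(cons)+4=w, e(vowel)+1=f, l(cons)+4=p.

afbwfp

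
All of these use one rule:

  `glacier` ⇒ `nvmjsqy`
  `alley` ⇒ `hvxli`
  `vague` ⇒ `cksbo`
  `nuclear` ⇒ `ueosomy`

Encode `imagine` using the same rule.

Shifts by position in glacier: pos 0: g→n (+7), pos 1: l→v (+10), pos 2: a→m (+12), pos 3: c→j (+7), pos 4: i→s (+10), pos 5: e→q (+12) — repeating every 3. A repeating key of period 3 is used — shifts +7, +10, +12 over and over.
Applying it to imagine: i+7=p, m+10=w, a+12=m, g+7=n, i+10=s, n+12=z, e+7=l.

pwmnszl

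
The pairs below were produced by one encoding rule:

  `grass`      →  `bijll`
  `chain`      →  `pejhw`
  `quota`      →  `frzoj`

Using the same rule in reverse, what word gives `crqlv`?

pulse

g(6)→b(1) and r(17)→i(8) fit y≡3x+9 (mod 26); the inverse of 3 mod 26 is 9. This is an affine cipher: with a=0,…,z=25, each position x becomes (3x+9) mod 26.
Reversing it on crqlv: c(2)→9·(2−9)≡15=p; r(17)→9·(17−9)≡20=u; q(16)→9·(16−9)≡11=l; l(11)→9·(11−9)≡18=s; v(21)→9·(21−9)≡4=e (all mod 26).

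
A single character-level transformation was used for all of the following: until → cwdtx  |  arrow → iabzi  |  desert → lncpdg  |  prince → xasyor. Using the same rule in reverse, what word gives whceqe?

Letter i (0-indexed) is shifted by i+8, so successive shifts are 8, 9, 10, ….
Reversing it on whceqe: w−8=o, h−9=y, c−10=s, e−11=t, q−12=e, e−13=r.

oyster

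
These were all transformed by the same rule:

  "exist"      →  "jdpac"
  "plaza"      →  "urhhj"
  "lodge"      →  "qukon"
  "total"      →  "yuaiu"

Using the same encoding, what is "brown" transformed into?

gxvew

In exist: e→j is +5, x→d is +6, i→p is +7, s→a is +8 — the shift increases by 1 each position. Each letter shifts forward by (position + 5), i.e. 5, 6, 7, … — the shift grows by one for each successive letter.
On brown: b+5=g, r+6=x, o+7=v, w+8=e, n+9=w.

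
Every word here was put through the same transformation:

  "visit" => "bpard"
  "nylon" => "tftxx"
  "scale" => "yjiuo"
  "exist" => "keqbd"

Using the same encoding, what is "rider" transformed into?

xplnb

In visit: v→b is +6, i→p is +7, s→a is +8, i→r is +9 — the shift increases by 1 each position. Letter i (0-indexed) is shifted by i+6, so successive shifts are 6, 7, 8, ….
On rider: r+6=x, i+7=p, d+8=l, e+9=n, r+10=b.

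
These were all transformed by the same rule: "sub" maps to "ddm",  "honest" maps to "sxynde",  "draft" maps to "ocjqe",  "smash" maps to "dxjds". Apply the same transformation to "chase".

nsjdn

The shift depends on letter class: consonant s→d is +11, but vowel u→d is +9. Two shifts are in play — +9 for a/e/i/o/u, +11 for every other letter.
For chase: c(cons)+11=n, h(cons)+11=s, a(vowel)+9=j, s(cons)+11=d, e(vowel)+9=n.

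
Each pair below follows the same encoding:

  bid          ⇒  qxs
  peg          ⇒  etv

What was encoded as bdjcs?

mound

Compare letters: b→q is +15, i→x is +15, d→s is +15 — a constant shift. Each letter is shifted forward by 15 in the alphabet (a Caesar shift of +15).
Reversing it on bdjcs: b−15=m, d−15=o, j−15=u, c−15=n, s−15=d.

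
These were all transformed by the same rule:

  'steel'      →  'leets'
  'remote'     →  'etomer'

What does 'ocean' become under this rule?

naeco

The output letters match the input read backwards: steel reversed is leets. It's just the letters in reverse order.
For ocean: reverse → naeco.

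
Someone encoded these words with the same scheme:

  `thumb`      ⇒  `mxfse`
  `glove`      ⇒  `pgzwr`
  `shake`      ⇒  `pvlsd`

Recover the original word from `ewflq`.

The output letters match the input read backwards, each shifted +11: thumb reversed is bmuht. Read the word backwards and shift each letter +11.
Reversing it on ewflq: shift back: e−11=t, w−11=l, f−11=u, l−11=a, q−11=f → tluaf; then reverse → fault.

fault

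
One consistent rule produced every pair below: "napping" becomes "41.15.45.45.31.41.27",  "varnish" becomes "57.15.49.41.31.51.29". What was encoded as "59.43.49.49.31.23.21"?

n(#14)→41 and a(#1)→15: differences scale by 2, so n = 2·pos + 13. Each letter becomes 2×(its alphabet position, a=1..z=26) + 13.
Undoing it on 59.43.49.49.31.23.21: 59→(59−13)÷2=23=w, 43→(43−13)÷2=15=o, 49→(49−13)÷2=18=r, 49→(49−13)÷2=18=r, 31→(31−13)÷2=9=i, 23→(23−13)÷2=5=e, 21→(21−13)÷2=4=d.

worried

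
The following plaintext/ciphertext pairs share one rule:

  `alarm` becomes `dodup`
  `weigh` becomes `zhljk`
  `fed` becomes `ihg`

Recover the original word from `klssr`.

hippo

Compare letters: a→d is +3, l→o is +3, a→d is +3 — a constant shift. Every letter moves 3 places later in the alphabet, wrapping around z→a.
Decoding klssr: k−3=h, l−3=i, s−3=p, s−3=p, r−3=o.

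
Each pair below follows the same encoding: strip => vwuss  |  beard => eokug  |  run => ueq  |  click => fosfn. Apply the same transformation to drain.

guksq

The shift depends on letter class: consonant s→v is +3, but vowel i→s is +10. Vowels shift forward by 10 and consonants shift forward by 3.
Applying it to drain: d(cons)+3=g, r(cons)+3=u, a(vowel)+10=k, i(vowel)+10=s, n(cons)+3=q.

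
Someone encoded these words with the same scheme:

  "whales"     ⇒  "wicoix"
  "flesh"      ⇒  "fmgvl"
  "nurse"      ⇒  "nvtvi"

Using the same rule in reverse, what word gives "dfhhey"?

In whales: w→w is +0, h→i is +1, a→c is +2, l→o is +3 — the shift increases by 1 each position. The shift increases by 1 at each position, starting from +0: 0, 1, 2, ….
Decoding dfhhey: d−0=d, f−1=e, h−2=f, h−3=e, e−4=a, y−5=t.

defeat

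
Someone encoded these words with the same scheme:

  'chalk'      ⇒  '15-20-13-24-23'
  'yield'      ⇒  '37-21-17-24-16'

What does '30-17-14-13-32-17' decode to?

The number is (letter's place in the alphabet, a=1) + 12.
Decoding 30-17-14-13-32-17: 30→(30−12)÷1=18=r, 17→(17−12)÷1=5=e, 14→(14−12)÷1=2=b, 13→(13−12)÷1=1=a, 32→(32−12)÷1=20=t, 17→(17−12)÷1=5=e.

rebate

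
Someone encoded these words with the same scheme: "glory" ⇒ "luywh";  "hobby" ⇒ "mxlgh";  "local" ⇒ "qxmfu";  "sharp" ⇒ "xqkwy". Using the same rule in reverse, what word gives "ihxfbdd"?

dynasty

Shifts by position in glory: pos 0: g→l (+5), pos 1: l→u (+9), pos 2: o→y (+10), pos 3: r→w (+5), pos 4: y→h (+9) — repeating every 3. The shifts repeat in a cycle of length 3: positions 0,1,… shift by +5, +9, +10, then the pattern repeats.
Undoing it on ihxfbdd: i−5=d, h−9=y, x−10=n, f−5=a, b−9=s, d−10=t, d−5=y.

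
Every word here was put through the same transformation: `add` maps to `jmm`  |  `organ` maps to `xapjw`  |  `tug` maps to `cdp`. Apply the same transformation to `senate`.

Every letter moves 9 places later in the alphabet, wrapping around z→a.
For senate: s+9=b, e+9=n, n+9=w, a+9=j, t+9=c, e+9=n.

bnwjcn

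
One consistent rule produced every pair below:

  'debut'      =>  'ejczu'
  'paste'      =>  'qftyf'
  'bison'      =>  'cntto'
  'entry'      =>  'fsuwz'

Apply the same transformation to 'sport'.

tupwu

Shifts by position in debut: pos 0: d→e (+1), pos 1: e→j (+5), pos 2: b→c (+1), pos 3: u→z (+5) — repeating every 2. It's a Vigenère-style cipher with numeric key [1,5]: position i shifts by key[i mod 2].
On sport: s+1=t, p+5=u, o+1=p, r+5=w, t+1=u.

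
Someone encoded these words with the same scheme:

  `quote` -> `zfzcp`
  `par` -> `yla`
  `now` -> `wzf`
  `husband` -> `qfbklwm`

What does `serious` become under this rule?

bpatzfb

The shift depends on letter class: consonant q→z is +9, but vowel u→f is +11. Two shifts are in play — +11 for a/e/i/o/u, +9 for every other letter.
Applying it to serious: s(cons)+9=b, e(vowel)+11=p, r(cons)+9=a, i(vowel)+11=t, o(vowel)+11=z, u(vowel)+11=f, s(cons)+9=b.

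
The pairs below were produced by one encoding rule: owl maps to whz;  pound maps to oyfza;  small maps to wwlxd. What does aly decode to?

The output letters match the input read backwards, each shifted +11: owl reversed is lwo. Read the word backwards and shift each letter +11.
Undoing it on aly: shift back: a−11=p, l−11=a, y−11=n → pan; then reverse → nap.

nap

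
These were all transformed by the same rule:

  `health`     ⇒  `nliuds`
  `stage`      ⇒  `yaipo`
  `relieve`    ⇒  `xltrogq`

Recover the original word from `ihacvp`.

In health: h→n is +6, e→l is +7, a→i is +8, l→u is +9 — the shift increases by 1 each position. The shift increases by 1 at each position, starting from +6: 6, 7, 8, ….
Decoding ihacvp: i−6=c, h−7=a, a−8=s, c−9=t, v−10=l, p−11=e.

castle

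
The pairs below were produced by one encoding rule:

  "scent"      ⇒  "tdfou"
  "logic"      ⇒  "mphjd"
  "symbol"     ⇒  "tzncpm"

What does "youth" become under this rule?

zpvui

Compare letters: s→t is +1, c→d is +1, e→f is +1 — a constant shift. This is a Caesar cipher with shift 1.
Applying it to youth: y+1=z, o+1=p, u+1=v, t+1=u, h+1=i.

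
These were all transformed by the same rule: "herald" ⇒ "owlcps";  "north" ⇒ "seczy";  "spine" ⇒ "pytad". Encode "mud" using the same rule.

ofx

Read the word backwards and shift each letter +11.
For mud: reverse → dum; then shift: d+11=o, u+11=f, m+11=x.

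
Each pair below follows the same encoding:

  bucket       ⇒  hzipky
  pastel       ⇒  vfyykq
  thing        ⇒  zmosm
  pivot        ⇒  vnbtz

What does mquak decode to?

Shifts by position in bucket: pos 0: b→h (+6), pos 1: u→z (+5), pos 2: c→i (+6), pos 3: k→p (+5) — repeating every 2. It's a Vigenère-style cipher with numeric key [6,5]: position i shifts by key[i mod 2].
Reversing it on mquak: m−6=g, q−5=l, u−6=o, a−5=v, k−6=e.

glove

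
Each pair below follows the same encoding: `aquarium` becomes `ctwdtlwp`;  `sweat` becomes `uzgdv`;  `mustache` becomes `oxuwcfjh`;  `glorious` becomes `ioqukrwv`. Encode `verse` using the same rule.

xhtvg

A repeating key of period 2 is used — shifts +2, +3 over and over.
For verse: v+2=x, e+3=h, r+2=t, s+3=v, e+2=g.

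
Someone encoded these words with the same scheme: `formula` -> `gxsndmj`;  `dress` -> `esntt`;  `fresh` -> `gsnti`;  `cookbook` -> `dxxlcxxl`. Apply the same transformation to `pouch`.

The shift depends on letter class: consonant f→g is +1, but vowel o→x is +9. Vowels shift forward by 9 and consonants shift forward by 1.
On pouch: p(cons)+1=q, o(vowel)+9=x, u(vowel)+9=d, c(cons)+1=d, h(cons)+1=i.

qxddi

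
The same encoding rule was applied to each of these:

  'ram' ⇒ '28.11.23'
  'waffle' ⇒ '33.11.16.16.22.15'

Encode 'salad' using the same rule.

r is letter #18 and maps to 28: an offset of 10. Each letter is replaced by its alphabet position (a=1..z=26) + 10.
Applying it to salad: s=19→29, a=1→11, l=12→22, a=1→11, d=4→14.

29.11.22.11.14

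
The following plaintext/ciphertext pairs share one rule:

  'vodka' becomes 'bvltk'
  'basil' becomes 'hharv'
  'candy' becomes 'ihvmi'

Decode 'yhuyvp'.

sample

In vodka: v→b is +6, o→v is +7, d→l is +8, k→t is +9 — the shift increases by 1 each position. The shift increases by 1 at each position, starting from +6: 6, 7, 8, ….
Undoing it on yhuyvp: y−6=s, h−7=a, u−8=m, y−9=p, v−10=l, p−11=e.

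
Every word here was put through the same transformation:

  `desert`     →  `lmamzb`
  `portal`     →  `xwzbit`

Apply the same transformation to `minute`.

Compare letters: d→l is +8, e→m is +8, s→a is +8 — a constant shift. This is a Caesar cipher with shift 8.
For minute: m+8=u, i+8=q, n+8=v, u+8=c, t+8=b, e+8=m.

uqvcbm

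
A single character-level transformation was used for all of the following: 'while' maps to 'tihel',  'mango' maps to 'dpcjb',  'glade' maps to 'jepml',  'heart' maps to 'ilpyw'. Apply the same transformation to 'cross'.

nybxx

w(22)→t(19) and h(7)→i(8) fit y≡25x+15 (mod 26); the inverse of 25 mod 26 is 25. Each letter's alphabet position (a=0..z=25) is mapped through 25·x+15 mod 26 — an affine cipher.
For cross: c(2)→25·2+15≡13=n; r(17)→25·17+15≡24=y; o(14)→25·14+15≡1=b; s(18)→25·18+15≡23=x; s(18)→25·18+15≡23=x (all mod 26).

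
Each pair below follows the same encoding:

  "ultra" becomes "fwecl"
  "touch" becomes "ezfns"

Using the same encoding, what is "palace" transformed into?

Compare letters: u→f is +11, l→w is +11, t→e is +11 — a constant shift. Each letter is shifted forward by 11 in the alphabet (a Caesar shift of +11).
Applying it to palace: p+11=a, a+11=l, l+11=w, a+11=l, c+11=n, e+11=p.

alwlnp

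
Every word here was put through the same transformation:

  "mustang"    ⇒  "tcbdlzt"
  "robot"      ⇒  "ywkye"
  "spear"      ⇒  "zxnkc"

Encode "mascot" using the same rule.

tibmzf

In mustang: m→t is +7, u→c is +8, s→b is +9, t→d is +10 — the shift increases by 1 each position. Each letter shifts forward by (position + 7), i.e. 7, 8, 9, … — the shift grows by one for each successive letter.
For mascot: m+7=t, a+8=i, s+9=b, c+10=m, o+11=z, t+12=f.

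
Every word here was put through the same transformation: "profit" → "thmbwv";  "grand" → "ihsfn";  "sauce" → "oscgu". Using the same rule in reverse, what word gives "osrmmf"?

p(15)→t(19) and r(17)→h(7) fit y≡7x+18 (mod 26); the inverse of 7 mod 26 is 15. Each letter's alphabet position (a=0..z=25) is mapped through 7·x+18 mod 26 — an affine cipher.
Undoing it on osrmmf: o(14)→15·(14−18)≡18=s; s(18)→15·(18−18)≡0=a; r(17)→15·(17−18)≡11=l; m(12)→15·(12−18)≡14=o; m(12)→15·(12−18)≡14=o; f(5)→15·(5−18)≡13=n (all mod 26).

saloon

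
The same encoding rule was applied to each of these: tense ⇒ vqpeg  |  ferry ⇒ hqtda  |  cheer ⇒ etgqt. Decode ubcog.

space

Shifts by position in tense: pos 0: t→v (+2), pos 1: e→q (+12), pos 2: n→p (+2), pos 3: s→e (+12) — repeating every 2. A repeating key of period 2 is used — shifts +2, +12 over and over.
Reversing it on ubcog: u−2=s, b−12=p, c−2=a, o−12=c, g−2=e.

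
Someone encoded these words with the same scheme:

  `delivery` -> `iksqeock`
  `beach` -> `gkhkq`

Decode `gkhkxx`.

In delivery: d→i is +5, e→k is +6, l→s is +7, i→q is +8 — the shift increases by 1 each position. Each letter shifts forward by (position + 5), i.e. 5, 6, 7, … — the shift grows by one for each successive letter.
Undoing it on gkhkxx: g−5=b, k−6=e, h−7=a, k−8=c, x−9=o, x−10=n.

beacon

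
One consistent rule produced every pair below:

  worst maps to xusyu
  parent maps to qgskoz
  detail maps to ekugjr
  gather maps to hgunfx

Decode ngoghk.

manage

Shifts by position in worst: pos 0: w→x (+1), pos 1: o→u (+6), pos 2: r→s (+1), pos 3: s→y (+6) — repeating every 2. It's a Vigenère-style cipher with numeric key [1,6]: position i shifts by key[i mod 2].
Reversing it on ngoghk: n−1=m, g−6=a, o−1=n, g−6=a, h−1=g, k−6=e.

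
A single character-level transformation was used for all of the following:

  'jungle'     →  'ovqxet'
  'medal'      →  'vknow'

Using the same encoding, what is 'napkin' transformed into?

The output letters match the input read backwards, each shifted +10: jungle reversed is elgnuj. The word is reversed, then every letter is shifted forward by 10.
For napkin: reverse → nikpan; then shift: n+10=x, i+10=s, k+10=u, p+10=z, a+10=k, n+10=x.

xsuzkx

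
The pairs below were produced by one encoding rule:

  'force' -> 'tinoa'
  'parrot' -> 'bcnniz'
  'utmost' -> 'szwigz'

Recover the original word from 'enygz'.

wrist

f(5)→t(19) and o(14)→i(8) fit y≡19x+2 (mod 26); the inverse of 19 mod 26 is 11. Each letter's alphabet position (a=0..z=25) is mapped through 19·x+2 mod 26 — an affine cipher.
Reversing it on enygz: e(4)→11·(4−2)≡22=w; n(13)→11·(13−2)≡17=r; y(24)→11·(24−2)≡8=i; g(6)→11·(6−2)≡18=s; z(25)→11·(25−2)≡19=t (all mod 26).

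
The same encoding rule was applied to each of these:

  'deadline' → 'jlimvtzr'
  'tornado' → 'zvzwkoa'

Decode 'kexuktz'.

explain

In deadline: d→j is +6, e→l is +7, a→i is +8, d→m is +9 — the shift increases by 1 each position. Each letter shifts forward by (position + 6), i.e. 6, 7, 8, … — the shift grows by one for each successive letter.
Reversing it on kexuktz: k−6=e, e−7=x, x−8=p, u−9=l, k−10=a, t−11=i, z−12=n.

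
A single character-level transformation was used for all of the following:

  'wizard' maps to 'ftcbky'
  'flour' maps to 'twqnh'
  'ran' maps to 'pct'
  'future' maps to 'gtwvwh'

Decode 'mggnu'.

Read the word backwards and shift each letter +2.
Undoing it on mggnu: shift back: m−2=k, g−2=e, g−2=e, n−2=l, u−2=s → keels; then reverse → sleek.

sleek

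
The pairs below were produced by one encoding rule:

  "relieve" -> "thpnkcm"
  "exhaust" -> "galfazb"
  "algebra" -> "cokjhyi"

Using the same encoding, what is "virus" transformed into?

xlvzy

In relieve: r→t is +2, e→h is +3, l→p is +4, i→n is +5 — the shift increases by 1 each position. Each letter shifts forward by (position + 2), i.e. 2, 3, 4, … — the shift grows by one for each successive letter.
For virus: v+2=x, i+3=l, r+4=v, u+5=z, s+6=y.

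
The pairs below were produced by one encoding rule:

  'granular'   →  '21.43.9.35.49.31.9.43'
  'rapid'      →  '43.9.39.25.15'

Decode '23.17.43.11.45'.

herbs

g(#7)→21 and r(#18)→43: differences scale by 2, so n = 2·pos + 7. With a=1..z=26, the number is 2·pos + 7.
Reversing it on 23.17.43.11.45: 23→(23−7)÷2=8=h, 17→(17−7)÷2=5=e, 43→(43−7)÷2=18=r, 11→(11−7)÷2=2=b, 45→(45−7)÷2=19=s.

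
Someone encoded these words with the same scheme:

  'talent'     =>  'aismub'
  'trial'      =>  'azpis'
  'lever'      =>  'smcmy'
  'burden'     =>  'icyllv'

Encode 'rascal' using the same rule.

Shifts by position in talent: pos 0: t→a (+7), pos 1: a→i (+8), pos 2: l→s (+7), pos 3: e→m (+8) — repeating every 2. A repeating key of period 2 is used — shifts +7, +8 over and over.
Applying it to rascal: r+7=y, a+8=i, s+7=z, c+8=k, a+7=h, l+8=t.

yizkht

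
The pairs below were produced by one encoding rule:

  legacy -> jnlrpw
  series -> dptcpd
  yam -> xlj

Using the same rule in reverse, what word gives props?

hedge

The output letters match the input read backwards, each shifted +11: legacy reversed is ycagel. Two steps: reverse the string, then apply a Caesar shift of +11.
Undoing it on props: shift back: p−11=e, r−11=g, o−11=d, p−11=e, s−11=h → egdeh; then reverse → hedge.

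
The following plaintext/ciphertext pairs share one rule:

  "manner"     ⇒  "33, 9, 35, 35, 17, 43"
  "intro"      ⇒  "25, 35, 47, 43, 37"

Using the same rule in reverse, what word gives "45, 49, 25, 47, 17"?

suite

m(#13)→33 and a(#1)→9: differences scale by 2, so n = 2·pos + 7. Each letter becomes 2×(its alphabet position, a=1..z=26) + 7.
Undoing it on 45, 49, 25, 47, 17: 45→(45−7)÷2=19=s, 49→(49−7)÷2=21=u, 25→(25−7)÷2=9=i, 47→(47−7)÷2=20=t, 17→(17−7)÷2=5=e.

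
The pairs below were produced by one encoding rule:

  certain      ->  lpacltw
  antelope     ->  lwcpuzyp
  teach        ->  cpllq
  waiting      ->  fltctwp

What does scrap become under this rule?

blaly

The shift depends on letter class: consonant c→l is +9, but vowel e→p is +11. Vowels shift forward by 11 and consonants shift forward by 9.
On scrap: s(cons)+9=b, c(cons)+9=l, r(cons)+9=a, a(vowel)+11=l, p(cons)+9=y.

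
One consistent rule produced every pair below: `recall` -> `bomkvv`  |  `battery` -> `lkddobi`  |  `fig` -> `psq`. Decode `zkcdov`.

pastel

It's a constant shift of +10 (ROT10).
Undoing it on zkcdov: z−10=p, k−10=a, c−10=s, d−10=t, o−10=e, v−10=l.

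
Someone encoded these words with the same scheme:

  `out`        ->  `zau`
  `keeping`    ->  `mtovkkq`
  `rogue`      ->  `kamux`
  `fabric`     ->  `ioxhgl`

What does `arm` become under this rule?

The output letters match the input read backwards, each shifted +6: out reversed is tuo. The word is reversed, then every letter is shifted forward by 6.
Applying it to arm: reverse → mra; then shift: m+6=s, r+6=x, a+6=g.

sxg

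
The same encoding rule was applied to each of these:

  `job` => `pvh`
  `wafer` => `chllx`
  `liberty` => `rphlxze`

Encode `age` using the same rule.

hml

The shift depends on letter class: consonant j→p is +6, but vowel o→v is +7. Two shifts are in play — +7 for a/e/i/o/u, +6 for every other letter.
On age: a(vowel)+7=h, g(cons)+6=m, e(vowel)+7=l.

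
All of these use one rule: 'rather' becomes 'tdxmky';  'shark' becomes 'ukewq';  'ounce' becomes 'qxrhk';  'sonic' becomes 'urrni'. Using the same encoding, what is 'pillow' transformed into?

Letter i (0-indexed) is shifted by i+2, so successive shifts are 2, 3, 4, ….
On pillow: p+2=r, i+3=l, l+4=p, l+5=q, o+6=u, w+7=d.

rlpqud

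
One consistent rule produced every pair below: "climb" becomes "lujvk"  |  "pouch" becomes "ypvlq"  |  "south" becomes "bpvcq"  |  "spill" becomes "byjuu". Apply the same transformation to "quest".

The shift depends on letter class: consonant c→l is +9, but vowel i→j is +1. Vowels shift forward by 1 and consonants shift forward by 9.
Applying it to quest: q(cons)+9=z, u(vowel)+1=v, e(vowel)+1=f, s(cons)+9=b, t(cons)+9=c.

zvfbc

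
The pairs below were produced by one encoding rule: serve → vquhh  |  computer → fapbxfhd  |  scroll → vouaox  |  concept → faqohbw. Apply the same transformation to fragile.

The shifts repeat in a cycle of length 2: positions 0,1,… shift by +3, +12, then the pattern repeats.
For fragile: f+3=i, r+12=d, a+3=d, g+12=s, i+3=l, l+12=x, e+3=h.

iddslxh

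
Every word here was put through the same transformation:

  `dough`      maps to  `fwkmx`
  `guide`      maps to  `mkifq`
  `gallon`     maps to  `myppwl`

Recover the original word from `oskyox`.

squash

This is an affine cipher: with a=0,…,z=25, each position x becomes (11x+24) mod 26.
Reversing it on oskyox: o(14)→19·(14−24)≡18=s; s(18)→19·(18−24)≡16=q; k(10)→19·(10−24)≡20=u; y(24)→19·(24−24)≡0=a; o(14)→19·(14−24)≡18=s; x(23)→19·(23−24)≡7=h (all mod 26).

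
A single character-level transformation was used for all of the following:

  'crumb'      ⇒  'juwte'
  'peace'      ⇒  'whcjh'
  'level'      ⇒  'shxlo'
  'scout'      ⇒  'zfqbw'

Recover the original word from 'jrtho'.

Shifts by position in crumb: pos 0: c→j (+7), pos 1: r→u (+3), pos 2: u→w (+2), pos 3: m→t (+7), pos 4: b→e (+3) — repeating every 3. A repeating key of period 3 is used — shifts +7, +3, +2 over and over.
Reversing it on jrtho: j−7=c, r−3=o, t−2=r, h−7=a, o−3=l.

coral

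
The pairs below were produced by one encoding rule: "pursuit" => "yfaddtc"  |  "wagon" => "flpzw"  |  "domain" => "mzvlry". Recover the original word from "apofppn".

refugee

Shifts by position in pursuit: pos 0: p→y (+9), pos 1: u→f (+11), pos 2: r→a (+9), pos 3: s→d (+11) — repeating every 2. A repeating key of period 2 is used — shifts +9, +11 over and over.
Decoding apofppn: a−9=r, p−11=e, o−9=f, f−11=u, p−9=g, p−11=e, n−9=e.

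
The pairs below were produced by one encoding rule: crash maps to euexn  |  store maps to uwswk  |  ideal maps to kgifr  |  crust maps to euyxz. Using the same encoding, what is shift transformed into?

ukmkz

The shift increases by 1 at each position, starting from +2: 2, 3, 4, ….
On shift: s+2=u, h+3=k, i+4=m, f+5=k, t+6=z.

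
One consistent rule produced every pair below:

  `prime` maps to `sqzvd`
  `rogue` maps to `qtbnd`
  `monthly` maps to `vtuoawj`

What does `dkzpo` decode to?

Treating letters as 0–25, the rule is x ↦ 25x + 7 (mod 26).
Undoing it on dkzpo: d(3)→25·(3−7)≡4=e; k(10)→25·(10−7)≡23=x; z(25)→25·(25−7)≡8=i; p(15)→25·(15−7)≡18=s; o(14)→25·(14−7)≡19=t (all mod 26).

exist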